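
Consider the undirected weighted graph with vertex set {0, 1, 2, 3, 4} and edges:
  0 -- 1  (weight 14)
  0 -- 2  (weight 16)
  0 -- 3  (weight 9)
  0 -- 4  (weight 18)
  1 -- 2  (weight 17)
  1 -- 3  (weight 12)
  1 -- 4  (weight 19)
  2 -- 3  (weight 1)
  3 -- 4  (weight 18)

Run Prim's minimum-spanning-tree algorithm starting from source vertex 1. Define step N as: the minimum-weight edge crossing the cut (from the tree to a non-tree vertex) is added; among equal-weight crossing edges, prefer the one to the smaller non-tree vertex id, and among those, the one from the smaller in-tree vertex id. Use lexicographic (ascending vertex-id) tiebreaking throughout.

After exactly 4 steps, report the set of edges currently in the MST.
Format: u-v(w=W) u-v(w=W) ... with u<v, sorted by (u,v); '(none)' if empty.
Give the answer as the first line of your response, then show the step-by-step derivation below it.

0-3(w=9) 0-4(w=18) 1-3(w=12) 2-3(w=1)

step 1: add edge 1-3 (w=12); MST = {1-3(w=12)}
step 2: add edge 2-3 (w=1); MST = {1-3(w=12) 2-3(w=1)}
step 3: add edge 0-3 (w=9); MST = {0-3(w=9) 1-3(w=12) 2-3(w=1)}
step 4: add edge 0-4 (w=18); MST = {0-3(w=9) 0-4(w=18) 1-3(w=12) 2-3(w=1)}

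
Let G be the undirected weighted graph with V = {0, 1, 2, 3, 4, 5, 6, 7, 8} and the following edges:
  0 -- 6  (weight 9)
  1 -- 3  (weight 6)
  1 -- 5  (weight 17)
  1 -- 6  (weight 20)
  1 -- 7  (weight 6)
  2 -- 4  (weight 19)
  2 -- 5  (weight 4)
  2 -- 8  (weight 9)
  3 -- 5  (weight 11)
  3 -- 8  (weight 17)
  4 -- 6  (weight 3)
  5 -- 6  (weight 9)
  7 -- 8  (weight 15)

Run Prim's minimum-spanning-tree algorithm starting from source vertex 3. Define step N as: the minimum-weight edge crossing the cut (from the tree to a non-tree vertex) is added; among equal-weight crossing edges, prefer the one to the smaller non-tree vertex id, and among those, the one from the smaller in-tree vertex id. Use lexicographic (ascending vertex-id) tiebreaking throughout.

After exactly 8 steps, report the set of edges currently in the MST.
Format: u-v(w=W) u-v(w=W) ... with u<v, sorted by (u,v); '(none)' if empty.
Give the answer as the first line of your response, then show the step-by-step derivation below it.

0-6(w=9) 1-3(w=6) 1-7(w=6) 2-5(w=4) 2-8(w=9) 3-5(w=11) 4-6(w=3) 5-6(w=9)

step 1: add edge 1-3 (w=6); MST = {1-3(w=6)}
step 2: add edge 1-7 (w=6); MST = {1-3(w=6) 1-7(w=6)}
step 3: add edge 3-5 (w=11); MST = {1-3(w=6) 1-7(w=6) 3-5(w=11)}
step 4: add edge 2-5 (w=4); MST = {1-3(w=6) 1-7(w=6) 2-5(w=4) 3-5(w=11)}
step 5: add edge 5-6 (w=9); MST = {1-3(w=6) 1-7(w=6) 2-5(w=4) 3-5(w=11) 5-6(w=9)}
step 6: add edge 4-6 (w=3); MST = {1-3(w=6) 1-7(w=6) 2-5(w=4) 3-5(w=11) 4-6(w=3) 5-6(w=9)}
step 7: add edge 0-6 (w=9); MST = {0-6(w=9) 1-3(w=6) 1-7(w=6) 2-5(w=4) 3-5(w=11) 4-6(w=3) 5-6(w=9)}
step 8: add edge 2-8 (w=9); MST = {0-6(w=9) 1-3(w=6) 1-7(w=6) 2-5(w=4) 2-8(w=9) 3-5(w=11) 4-6(w=3) 5-6(w=9)}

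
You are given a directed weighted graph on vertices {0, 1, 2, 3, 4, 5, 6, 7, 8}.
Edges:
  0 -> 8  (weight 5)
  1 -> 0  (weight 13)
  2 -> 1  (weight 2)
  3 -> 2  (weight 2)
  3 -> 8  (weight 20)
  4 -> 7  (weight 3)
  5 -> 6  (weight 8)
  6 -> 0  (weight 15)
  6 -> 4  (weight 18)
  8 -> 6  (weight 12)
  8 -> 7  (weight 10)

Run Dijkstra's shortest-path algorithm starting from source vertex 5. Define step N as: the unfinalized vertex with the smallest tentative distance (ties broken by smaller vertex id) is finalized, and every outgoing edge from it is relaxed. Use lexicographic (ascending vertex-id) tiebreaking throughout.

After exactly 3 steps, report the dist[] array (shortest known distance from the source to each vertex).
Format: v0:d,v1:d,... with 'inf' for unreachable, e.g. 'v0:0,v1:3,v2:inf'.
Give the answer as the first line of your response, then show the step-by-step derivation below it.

v0:23,v1:inf,v2:inf,v3:inf,v4:26,v5:0,v6:8,v7:inf,v8:28

step 1: dist = v0:inf,v1:inf,v2:inf,v3:inf,v4:inf,v5:0,v6:8,v7:inf,v8:inf
step 2: dist = v0:23,v1:inf,v2:inf,v3:inf,v4:26,v5:0,v6:8,v7:inf,v8:inf
step 3: dist = v0:23,v1:inf,v2:inf,v3:inf,v4:26,v5:0,v6:8,v7:inf,v8:28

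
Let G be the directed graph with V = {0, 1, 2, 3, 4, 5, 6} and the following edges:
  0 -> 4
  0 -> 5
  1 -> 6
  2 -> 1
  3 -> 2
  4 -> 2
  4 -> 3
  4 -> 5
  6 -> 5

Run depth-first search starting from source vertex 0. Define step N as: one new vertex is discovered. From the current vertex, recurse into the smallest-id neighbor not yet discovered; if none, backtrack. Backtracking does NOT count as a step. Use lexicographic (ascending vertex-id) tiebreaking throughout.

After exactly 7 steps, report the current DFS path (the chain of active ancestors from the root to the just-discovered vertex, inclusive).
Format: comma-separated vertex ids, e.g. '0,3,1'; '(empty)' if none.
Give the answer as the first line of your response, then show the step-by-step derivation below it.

0,4,3

step 1: discover 0; path=0; order=0
step 2: discover 4; path=0>4; order=0,4
step 3: discover 2; path=0>4>2; order=0,4,2
step 4: discover 1; path=0>4>2>1; order=0,4,2,1
step 5: discover 6; path=0>4>2>1>6; order=0,4,2,1,6
step 6: discover 5; path=0>4>2>1>6>5; order=0,4,2,1,6,5
step 7: discover 3; path=0>4>3; order=0,4,2,1,6,5,3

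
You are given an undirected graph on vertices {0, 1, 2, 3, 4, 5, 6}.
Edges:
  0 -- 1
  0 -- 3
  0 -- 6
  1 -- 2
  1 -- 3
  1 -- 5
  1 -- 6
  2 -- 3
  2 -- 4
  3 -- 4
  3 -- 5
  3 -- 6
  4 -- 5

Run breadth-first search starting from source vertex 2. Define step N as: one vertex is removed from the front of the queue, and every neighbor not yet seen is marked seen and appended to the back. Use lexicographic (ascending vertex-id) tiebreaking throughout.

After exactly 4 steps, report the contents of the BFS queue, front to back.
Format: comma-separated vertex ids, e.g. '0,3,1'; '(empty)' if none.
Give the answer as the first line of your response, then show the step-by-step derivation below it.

0,5,6

step 1: dequeue 2; queue=[1,3,4]; order=2
step 2: dequeue 1; queue=[3,4,0,5,6]; order=2,1
step 3: dequeue 3; queue=[4,0,5,6]; order=2,1,3
step 4: dequeue 4; queue=[0,5,6]; order=2,1,3,4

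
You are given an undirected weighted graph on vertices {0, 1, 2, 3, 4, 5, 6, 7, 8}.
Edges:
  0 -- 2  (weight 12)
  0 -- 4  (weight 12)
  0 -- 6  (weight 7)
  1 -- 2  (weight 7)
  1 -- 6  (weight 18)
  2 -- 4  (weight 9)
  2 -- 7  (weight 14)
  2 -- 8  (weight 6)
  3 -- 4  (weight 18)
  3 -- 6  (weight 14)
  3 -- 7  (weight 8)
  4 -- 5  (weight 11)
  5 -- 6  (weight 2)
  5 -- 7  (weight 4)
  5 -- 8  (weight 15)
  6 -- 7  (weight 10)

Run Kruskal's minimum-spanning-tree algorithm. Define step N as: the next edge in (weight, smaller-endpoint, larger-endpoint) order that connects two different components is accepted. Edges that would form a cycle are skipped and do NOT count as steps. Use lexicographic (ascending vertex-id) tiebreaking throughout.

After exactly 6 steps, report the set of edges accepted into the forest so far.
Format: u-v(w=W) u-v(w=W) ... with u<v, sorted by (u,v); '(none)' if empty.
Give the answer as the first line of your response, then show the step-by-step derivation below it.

0-6(w=7) 1-2(w=7) 2-8(w=6) 3-7(w=8) 5-6(w=2) 5-7(w=4)

step 1: add edge 5-6 (w=2); MST = {5-6(w=2)}
step 2: add edge 5-7 (w=4); MST = {5-6(w=2) 5-7(w=4)}
step 3: add edge 2-8 (w=6); MST = {2-8(w=6) 5-6(w=2) 5-7(w=4)}
step 4: add edge 0-6 (w=7); MST = {0-6(w=7) 2-8(w=6) 5-6(w=2) 5-7(w=4)}
step 5: add edge 1-2 (w=7); MST = {0-6(w=7) 1-2(w=7) 2-8(w=6) 5-6(w=2) 5-7(w=4)}
step 6: add edge 3-7 (w=8); MST = {0-6(w=7) 1-2(w=7) 2-8(w=6) 3-7(w=8) 5-6(w=2) 5-7(w=4)}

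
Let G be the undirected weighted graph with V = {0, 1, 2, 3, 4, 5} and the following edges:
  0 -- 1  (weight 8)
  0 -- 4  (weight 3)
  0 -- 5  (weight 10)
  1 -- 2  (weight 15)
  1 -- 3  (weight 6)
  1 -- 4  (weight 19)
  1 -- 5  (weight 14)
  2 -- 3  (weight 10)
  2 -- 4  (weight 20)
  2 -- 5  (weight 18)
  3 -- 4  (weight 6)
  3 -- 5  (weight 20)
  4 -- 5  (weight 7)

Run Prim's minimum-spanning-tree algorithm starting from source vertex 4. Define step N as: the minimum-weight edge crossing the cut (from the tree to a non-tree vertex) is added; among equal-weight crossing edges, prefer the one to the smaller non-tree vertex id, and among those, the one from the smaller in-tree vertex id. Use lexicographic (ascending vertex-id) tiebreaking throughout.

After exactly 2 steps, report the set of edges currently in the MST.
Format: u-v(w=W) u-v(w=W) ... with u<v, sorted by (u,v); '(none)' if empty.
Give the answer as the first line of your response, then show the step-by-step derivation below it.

0-4(w=3) 3-4(w=6)

step 1: add edge 0-4 (w=3); MST = {0-4(w=3)}
step 2: add edge 3-4 (w=6); MST = {0-4(w=3) 3-4(w=6)}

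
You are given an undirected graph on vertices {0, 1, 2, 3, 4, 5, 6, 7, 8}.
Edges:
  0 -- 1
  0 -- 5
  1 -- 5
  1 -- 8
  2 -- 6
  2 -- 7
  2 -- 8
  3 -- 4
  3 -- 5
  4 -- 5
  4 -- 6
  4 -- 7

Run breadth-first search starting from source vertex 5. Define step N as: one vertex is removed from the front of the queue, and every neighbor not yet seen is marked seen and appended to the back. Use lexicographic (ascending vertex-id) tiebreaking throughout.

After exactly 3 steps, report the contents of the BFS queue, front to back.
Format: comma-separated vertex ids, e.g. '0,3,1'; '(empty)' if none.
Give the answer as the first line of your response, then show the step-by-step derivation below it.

3,4,8

step 1: dequeue 5; queue=[0,1,3,4]; order=5
step 2: dequeue 0; queue=[1,3,4]; order=5,0
step 3: dequeue 1; queue=[3,4,8]; order=5,0,1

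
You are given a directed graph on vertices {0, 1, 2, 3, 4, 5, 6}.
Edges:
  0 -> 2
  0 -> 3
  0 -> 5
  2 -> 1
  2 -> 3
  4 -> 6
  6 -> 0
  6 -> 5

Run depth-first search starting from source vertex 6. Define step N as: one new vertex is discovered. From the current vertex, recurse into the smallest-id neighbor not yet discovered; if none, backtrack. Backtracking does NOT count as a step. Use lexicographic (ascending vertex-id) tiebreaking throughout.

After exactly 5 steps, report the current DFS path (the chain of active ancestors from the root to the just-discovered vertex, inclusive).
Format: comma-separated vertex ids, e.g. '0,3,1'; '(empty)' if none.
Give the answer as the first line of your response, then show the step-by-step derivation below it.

6,0,2,3

step 1: discover 6; path=6; order=6
step 2: discover 0; path=6>0; order=6,0
step 3: discover 2; path=6>0>2; order=6,0,2
step 4: discover 1; path=6>0>2>1; order=6,0,2,1
step 5: discover 3; path=6>0>2>3; order=6,0,2,1,3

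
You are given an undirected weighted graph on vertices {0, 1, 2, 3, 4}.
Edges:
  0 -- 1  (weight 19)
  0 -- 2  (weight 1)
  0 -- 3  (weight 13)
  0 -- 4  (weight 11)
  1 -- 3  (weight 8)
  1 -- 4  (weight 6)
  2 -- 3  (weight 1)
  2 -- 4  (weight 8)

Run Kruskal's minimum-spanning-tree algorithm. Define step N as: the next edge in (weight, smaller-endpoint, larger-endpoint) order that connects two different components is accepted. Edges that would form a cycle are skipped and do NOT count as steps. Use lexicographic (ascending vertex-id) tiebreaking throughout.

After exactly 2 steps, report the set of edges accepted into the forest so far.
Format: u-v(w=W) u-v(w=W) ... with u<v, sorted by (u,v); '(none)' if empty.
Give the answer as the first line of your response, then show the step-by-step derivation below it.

0-2(w=1) 2-3(w=1)

step 1: add edge 0-2 (w=1); MST = {0-2(w=1)}
step 2: add edge 2-3 (w=1); MST = {0-2(w=1) 2-3(w=1)}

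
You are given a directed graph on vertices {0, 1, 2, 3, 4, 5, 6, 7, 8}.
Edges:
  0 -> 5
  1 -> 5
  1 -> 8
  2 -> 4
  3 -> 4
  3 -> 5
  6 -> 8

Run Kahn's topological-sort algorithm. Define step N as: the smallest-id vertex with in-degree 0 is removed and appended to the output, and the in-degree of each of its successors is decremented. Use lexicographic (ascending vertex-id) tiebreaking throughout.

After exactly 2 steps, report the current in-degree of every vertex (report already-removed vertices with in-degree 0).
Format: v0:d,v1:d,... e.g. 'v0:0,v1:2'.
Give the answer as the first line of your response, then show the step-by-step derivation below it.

v0:0,v1:0,v2:0,v3:0,v4:2,v5:1,v6:0,v7:0,v8:1

step 1: output 0; order=[0]; indeg=(0,0,0,0,2,2,0,0,2)
step 2: output 1; order=[0,1]; indeg=(0,0,0,0,2,1,0,0,1)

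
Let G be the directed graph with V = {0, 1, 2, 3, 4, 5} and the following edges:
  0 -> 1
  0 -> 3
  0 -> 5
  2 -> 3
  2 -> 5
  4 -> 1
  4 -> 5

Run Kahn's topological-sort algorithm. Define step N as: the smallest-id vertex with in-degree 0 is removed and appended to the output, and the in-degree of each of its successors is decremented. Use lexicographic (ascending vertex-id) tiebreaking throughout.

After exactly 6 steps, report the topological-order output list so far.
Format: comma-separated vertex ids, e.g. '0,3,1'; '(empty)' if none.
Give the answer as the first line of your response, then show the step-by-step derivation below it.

0,2,3,4,1,5

step 1: output 0; order=[0]; indeg=(0,1,0,1,0,2)
step 2: output 2; order=[0,2]; indeg=(0,1,0,0,0,1)
step 3: output 3; order=[0,2,3]; indeg=(0,1,0,0,0,1)
step 4: output 4; order=[0,2,3,4]; indeg=(0,0,0,0,0,0)
step 5: output 1; order=[0,2,3,4,1]; indeg=(0,0,0,0,0,0)
step 6: output 5; order=[0,2,3,4,1,5]; indeg=(0,0,0,0,0,0)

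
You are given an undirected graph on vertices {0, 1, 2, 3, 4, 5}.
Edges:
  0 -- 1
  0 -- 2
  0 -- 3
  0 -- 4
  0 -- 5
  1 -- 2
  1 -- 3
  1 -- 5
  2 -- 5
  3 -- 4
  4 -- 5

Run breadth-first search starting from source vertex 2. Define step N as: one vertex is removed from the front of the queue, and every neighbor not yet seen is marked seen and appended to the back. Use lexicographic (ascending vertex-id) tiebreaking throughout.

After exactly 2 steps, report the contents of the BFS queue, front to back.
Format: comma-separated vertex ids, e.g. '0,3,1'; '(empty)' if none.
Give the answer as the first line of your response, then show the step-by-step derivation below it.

1,5,3,4

step 1: dequeue 2; queue=[0,1,5]; order=2
step 2: dequeue 0; queue=[1,5,3,4]; order=2,0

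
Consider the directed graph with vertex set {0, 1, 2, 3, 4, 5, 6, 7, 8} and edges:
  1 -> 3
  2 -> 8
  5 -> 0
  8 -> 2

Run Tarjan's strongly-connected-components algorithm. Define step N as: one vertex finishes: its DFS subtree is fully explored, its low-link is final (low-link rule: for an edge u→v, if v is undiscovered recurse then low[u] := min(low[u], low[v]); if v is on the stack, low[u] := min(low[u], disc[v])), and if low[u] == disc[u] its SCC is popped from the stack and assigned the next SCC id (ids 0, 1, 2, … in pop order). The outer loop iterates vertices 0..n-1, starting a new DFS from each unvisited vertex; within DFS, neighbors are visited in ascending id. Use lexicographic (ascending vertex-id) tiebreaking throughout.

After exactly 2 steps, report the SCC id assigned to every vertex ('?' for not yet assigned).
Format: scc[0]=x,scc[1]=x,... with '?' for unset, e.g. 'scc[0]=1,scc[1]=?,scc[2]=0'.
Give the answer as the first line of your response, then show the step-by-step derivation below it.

scc[0]=0,scc[1]=?,scc[2]=?,scc[3]=1,scc[4]=?,scc[5]=?,scc[6]=?,scc[7]=?,scc[8]=?

step 1: low=(low[0]=0,low[1]=?,low[2]=?,low[3]=?,low[4]=?,low[5]=?,low[6]=?,low[7]=?,low[8]=?); scc=(scc[0]=0,scc[1]=?,scc[2]=?,scc[3]=?,scc[4]=?,scc[5]=?,scc[6]=?,scc[7]=?,scc[8]=?)
step 2: low=(low[0]=0,low[1]=1,low[2]=?,low[3]=2,low[4]=?,low[5]=?,low[6]=?,low[7]=?,low[8]=?); scc=(scc[0]=0,scc[1]=?,scc[2]=?,scc[3]=1,scc[4]=?,scc[5]=?,scc[6]=?,scc[7]=?,scc[8]=?)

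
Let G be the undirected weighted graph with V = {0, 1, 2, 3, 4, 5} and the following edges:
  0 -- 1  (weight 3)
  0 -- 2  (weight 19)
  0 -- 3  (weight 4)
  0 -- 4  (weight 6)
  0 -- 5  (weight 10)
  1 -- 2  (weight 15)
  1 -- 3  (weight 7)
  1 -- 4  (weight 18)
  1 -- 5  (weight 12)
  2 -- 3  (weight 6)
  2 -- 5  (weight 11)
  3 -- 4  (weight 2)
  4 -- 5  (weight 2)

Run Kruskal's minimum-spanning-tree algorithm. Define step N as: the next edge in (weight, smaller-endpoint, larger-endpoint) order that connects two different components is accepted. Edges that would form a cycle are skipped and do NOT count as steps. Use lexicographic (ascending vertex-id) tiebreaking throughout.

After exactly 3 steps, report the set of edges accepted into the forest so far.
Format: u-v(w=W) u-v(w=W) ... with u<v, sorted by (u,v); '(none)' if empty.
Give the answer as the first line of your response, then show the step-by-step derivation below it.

0-1(w=3) 3-4(w=2) 4-5(w=2)

step 1: add edge 3-4 (w=2); MST = {3-4(w=2)}
step 2: add edge 4-5 (w=2); MST = {3-4(w=2) 4-5(w=2)}
step 3: add edge 0-1 (w=3); MST = {0-1(w=3) 3-4(w=2) 4-5(w=2)}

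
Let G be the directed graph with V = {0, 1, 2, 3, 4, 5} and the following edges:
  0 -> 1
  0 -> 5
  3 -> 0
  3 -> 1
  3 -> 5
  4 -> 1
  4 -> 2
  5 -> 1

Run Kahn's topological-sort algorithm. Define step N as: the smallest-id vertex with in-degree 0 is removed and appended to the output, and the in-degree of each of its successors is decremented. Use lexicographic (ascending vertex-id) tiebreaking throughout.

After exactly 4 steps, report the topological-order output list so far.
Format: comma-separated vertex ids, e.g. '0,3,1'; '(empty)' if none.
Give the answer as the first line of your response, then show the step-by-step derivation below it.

3,0,4,2

step 1: output 3; order=[3]; indeg=(0,3,1,0,0,1)
step 2: output 0; order=[3,0]; indeg=(0,2,1,0,0,0)
step 3: output 4; order=[3,0,4]; indeg=(0,1,0,0,0,0)
step 4: output 2; order=[3,0,4,2]; indeg=(0,1,0,0,0,0)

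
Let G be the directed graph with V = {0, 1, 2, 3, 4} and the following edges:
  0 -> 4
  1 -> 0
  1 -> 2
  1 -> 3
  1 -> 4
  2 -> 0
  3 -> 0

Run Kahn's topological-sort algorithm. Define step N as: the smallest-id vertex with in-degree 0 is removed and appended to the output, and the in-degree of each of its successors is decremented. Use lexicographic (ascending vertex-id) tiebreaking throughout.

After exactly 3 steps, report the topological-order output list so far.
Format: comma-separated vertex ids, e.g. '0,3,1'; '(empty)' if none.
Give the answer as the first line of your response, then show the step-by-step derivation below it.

1,2,3

step 1: output 1; order=[1]; indeg=(2,0,0,0,1)
step 2: output 2; order=[1,2]; indeg=(1,0,0,0,1)
step 3: output 3; order=[1,2,3]; indeg=(0,0,0,0,1)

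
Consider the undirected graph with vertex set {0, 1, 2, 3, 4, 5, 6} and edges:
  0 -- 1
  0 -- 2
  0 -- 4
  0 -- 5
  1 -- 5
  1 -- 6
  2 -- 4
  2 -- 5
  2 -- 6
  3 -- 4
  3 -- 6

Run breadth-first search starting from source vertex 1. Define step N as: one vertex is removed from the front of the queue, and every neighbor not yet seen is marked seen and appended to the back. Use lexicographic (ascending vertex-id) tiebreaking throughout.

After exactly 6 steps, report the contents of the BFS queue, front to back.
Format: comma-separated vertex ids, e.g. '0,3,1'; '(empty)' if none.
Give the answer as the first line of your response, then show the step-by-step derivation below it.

3

step 1: dequeue 1; queue=[0,5,6]; order=1
step 2: dequeue 0; queue=[5,6,2,4]; order=1,0
step 3: dequeue 5; queue=[6,2,4]; order=1,0,5
step 4: dequeue 6; queue=[2,4,3]; order=1,0,5,6
step 5: dequeue 2; queue=[4,3]; order=1,0,5,6,2
step 6: dequeue 4; queue=[3]; order=1,0,5,6,2,4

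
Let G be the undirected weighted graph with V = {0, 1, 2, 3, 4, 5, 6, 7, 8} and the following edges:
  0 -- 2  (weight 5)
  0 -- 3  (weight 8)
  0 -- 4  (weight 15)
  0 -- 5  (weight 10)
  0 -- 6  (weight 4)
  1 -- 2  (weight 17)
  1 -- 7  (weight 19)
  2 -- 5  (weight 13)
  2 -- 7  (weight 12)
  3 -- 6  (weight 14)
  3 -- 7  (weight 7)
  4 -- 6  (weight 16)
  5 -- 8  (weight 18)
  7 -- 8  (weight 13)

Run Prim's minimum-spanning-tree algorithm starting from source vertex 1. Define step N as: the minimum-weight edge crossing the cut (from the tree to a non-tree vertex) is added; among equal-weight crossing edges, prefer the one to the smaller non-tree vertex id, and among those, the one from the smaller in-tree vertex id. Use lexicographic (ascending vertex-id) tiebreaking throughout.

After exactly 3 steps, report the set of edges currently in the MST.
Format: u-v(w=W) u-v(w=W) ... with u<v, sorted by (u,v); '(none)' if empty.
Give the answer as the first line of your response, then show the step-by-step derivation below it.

0-2(w=5) 0-6(w=4) 1-2(w=17)

step 1: add edge 1-2 (w=17); MST = {1-2(w=17)}
step 2: add edge 0-2 (w=5); MST = {0-2(w=5) 1-2(w=17)}
step 3: add edge 0-6 (w=4); MST = {0-2(w=5) 0-6(w=4) 1-2(w=17)}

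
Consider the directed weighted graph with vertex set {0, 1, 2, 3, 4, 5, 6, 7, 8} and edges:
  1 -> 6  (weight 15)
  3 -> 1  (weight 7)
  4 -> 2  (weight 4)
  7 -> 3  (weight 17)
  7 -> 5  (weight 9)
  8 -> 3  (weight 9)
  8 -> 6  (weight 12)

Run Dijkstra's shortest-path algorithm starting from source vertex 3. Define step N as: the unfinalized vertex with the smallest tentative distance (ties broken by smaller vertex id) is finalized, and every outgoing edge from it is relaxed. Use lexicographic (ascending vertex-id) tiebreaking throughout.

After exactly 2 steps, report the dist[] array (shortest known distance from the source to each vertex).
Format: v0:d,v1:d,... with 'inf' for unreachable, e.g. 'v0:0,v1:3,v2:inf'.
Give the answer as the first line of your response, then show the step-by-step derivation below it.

v0:inf,v1:7,v2:inf,v3:0,v4:inf,v5:inf,v6:22,v7:inf,v8:inf

step 1: dist = v0:inf,v1:7,v2:inf,v3:0,v4:inf,v5:inf,v6:inf,v7:inf,v8:inf
step 2: dist = v0:inf,v1:7,v2:inf,v3:0,v4:inf,v5:inf,v6:22,v7:inf,v8:inf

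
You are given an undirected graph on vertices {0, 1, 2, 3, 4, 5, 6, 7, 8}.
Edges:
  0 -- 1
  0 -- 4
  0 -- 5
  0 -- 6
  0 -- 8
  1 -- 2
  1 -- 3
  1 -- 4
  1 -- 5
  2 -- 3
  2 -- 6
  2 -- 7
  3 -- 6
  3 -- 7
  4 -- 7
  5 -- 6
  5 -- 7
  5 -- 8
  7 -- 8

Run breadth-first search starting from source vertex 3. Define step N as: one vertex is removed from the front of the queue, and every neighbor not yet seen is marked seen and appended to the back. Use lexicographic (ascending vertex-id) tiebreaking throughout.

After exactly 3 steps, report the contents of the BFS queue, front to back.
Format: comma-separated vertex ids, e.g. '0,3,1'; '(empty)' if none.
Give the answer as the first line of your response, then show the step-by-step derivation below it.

6,7,0,4,5

step 1: dequeue 3; queue=[1,2,6,7]; order=3
step 2: dequeue 1; queue=[2,6,7,0,4,5]; order=3,1
step 3: dequeue 2; queue=[6,7,0,4,5]; order=3,1,2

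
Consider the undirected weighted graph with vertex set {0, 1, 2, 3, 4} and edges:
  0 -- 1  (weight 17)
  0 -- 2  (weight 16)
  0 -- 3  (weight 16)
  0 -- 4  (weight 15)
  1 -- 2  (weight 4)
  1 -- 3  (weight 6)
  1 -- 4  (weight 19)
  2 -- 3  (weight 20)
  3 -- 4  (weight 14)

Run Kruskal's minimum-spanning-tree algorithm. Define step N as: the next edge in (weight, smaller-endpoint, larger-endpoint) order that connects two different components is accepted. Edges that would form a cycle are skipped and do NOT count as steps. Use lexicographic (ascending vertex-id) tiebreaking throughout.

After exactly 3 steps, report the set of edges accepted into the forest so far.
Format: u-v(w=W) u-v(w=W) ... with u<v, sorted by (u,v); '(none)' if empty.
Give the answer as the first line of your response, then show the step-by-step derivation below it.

1-2(w=4) 1-3(w=6) 3-4(w=14)

step 1: add edge 1-2 (w=4); MST = {1-2(w=4)}
step 2: add edge 1-3 (w=6); MST = {1-2(w=4) 1-3(w=6)}
step 3: add edge 3-4 (w=14); MST = {1-2(w=4) 1-3(w=6) 3-4(w=14)}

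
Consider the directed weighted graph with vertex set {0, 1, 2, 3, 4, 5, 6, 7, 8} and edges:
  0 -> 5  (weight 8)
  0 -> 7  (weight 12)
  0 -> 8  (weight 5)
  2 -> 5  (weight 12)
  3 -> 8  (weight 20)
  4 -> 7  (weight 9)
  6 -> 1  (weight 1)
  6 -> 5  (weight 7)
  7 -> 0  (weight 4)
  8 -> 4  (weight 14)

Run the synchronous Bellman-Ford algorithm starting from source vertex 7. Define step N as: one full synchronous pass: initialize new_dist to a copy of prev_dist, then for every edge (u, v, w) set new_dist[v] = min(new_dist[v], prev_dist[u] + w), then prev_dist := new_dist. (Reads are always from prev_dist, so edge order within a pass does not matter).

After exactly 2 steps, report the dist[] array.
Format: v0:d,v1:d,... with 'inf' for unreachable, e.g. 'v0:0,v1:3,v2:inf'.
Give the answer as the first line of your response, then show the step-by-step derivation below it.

v0:4,v1:inf,v2:inf,v3:inf,v4:inf,v5:12,v6:inf,v7:0,v8:9

step 1: dist = v0:4,v1:inf,v2:inf,v3:inf,v4:inf,v5:inf,v6:inf,v7:0,v8:inf
step 2: dist = v0:4,v1:inf,v2:inf,v3:inf,v4:inf,v5:12,v6:inf,v7:0,v8:9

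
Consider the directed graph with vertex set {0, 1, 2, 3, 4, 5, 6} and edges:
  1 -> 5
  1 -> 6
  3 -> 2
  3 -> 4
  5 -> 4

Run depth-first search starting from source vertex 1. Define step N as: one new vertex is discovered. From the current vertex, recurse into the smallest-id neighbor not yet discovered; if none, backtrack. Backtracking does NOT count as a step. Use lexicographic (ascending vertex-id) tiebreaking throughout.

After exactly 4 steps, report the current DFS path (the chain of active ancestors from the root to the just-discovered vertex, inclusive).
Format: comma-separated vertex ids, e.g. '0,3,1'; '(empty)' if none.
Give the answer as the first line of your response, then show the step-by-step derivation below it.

1,6

step 1: discover 1; path=1; order=1
step 2: discover 5; path=1>5; order=1,5
step 3: discover 4; path=1>5>4; order=1,5,4
step 4: discover 6; path=1>6; order=1,5,4,6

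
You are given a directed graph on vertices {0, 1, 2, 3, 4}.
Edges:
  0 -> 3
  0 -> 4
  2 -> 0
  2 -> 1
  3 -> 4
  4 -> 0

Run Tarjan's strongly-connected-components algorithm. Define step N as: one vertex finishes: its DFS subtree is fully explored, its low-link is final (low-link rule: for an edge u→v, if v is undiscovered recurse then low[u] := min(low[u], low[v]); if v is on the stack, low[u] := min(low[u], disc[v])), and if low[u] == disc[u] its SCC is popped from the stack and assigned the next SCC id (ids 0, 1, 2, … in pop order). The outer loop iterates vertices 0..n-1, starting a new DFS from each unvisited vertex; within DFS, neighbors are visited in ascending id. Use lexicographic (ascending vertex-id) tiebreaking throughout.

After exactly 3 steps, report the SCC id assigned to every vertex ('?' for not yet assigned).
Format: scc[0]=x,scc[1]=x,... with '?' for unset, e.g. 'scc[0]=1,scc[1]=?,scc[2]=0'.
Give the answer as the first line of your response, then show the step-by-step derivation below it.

scc[0]=0,scc[1]=?,scc[2]=?,scc[3]=0,scc[4]=0

step 1: low=(low[0]=0,low[1]=?,low[2]=?,low[3]=1,low[4]=0); scc=(scc[0]=?,scc[1]=?,scc[2]=?,scc[3]=?,scc[4]=?)
step 2: low=(low[0]=0,low[1]=?,low[2]=?,low[3]=0,low[4]=0); scc=(scc[0]=?,scc[1]=?,scc[2]=?,scc[3]=?,scc[4]=?)
step 3: low=(low[0]=0,low[1]=?,low[2]=?,low[3]=0,low[4]=0); scc=(scc[0]=0,scc[1]=?,scc[2]=?,scc[3]=0,scc[4]=0)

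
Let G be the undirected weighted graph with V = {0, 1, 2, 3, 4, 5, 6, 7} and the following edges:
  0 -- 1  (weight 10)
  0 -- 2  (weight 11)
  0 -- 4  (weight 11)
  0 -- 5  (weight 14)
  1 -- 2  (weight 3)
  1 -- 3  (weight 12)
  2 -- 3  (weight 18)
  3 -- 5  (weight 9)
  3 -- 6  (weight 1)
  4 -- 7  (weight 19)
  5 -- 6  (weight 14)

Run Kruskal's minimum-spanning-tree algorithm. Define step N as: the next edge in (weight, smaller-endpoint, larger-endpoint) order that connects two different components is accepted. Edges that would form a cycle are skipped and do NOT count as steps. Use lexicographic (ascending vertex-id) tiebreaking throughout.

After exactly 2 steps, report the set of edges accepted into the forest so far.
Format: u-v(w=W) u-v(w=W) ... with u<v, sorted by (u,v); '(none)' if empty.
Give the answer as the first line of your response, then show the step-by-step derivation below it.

1-2(w=3) 3-6(w=1)

step 1: add edge 3-6 (w=1); MST = {3-6(w=1)}
step 2: add edge 1-2 (w=3); MST = {1-2(w=3) 3-6(w=1)}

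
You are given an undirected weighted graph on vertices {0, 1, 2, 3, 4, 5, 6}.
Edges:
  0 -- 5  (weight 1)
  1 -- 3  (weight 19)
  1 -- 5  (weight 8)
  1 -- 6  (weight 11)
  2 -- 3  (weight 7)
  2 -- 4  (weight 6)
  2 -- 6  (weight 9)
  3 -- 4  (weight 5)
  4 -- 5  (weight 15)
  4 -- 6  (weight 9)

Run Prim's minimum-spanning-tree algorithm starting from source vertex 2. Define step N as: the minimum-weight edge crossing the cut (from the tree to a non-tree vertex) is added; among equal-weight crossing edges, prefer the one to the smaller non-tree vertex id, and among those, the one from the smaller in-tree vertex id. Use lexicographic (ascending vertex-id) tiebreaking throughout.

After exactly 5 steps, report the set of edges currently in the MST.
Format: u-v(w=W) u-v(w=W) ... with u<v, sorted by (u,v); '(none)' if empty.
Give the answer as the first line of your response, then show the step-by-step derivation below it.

1-5(w=8) 1-6(w=11) 2-4(w=6) 2-6(w=9) 3-4(w=5)

step 1: add edge 2-4 (w=6); MST = {2-4(w=6)}
step 2: add edge 3-4 (w=5); MST = {2-4(w=6) 3-4(w=5)}
step 3: add edge 2-6 (w=9); MST = {2-4(w=6) 2-6(w=9) 3-4(w=5)}
step 4: add edge 1-6 (w=11); MST = {1-6(w=11) 2-4(w=6) 2-6(w=9) 3-4(w=5)}
step 5: add edge 1-5 (w=8); MST = {1-5(w=8) 1-6(w=11) 2-4(w=6) 2-6(w=9) 3-4(w=5)}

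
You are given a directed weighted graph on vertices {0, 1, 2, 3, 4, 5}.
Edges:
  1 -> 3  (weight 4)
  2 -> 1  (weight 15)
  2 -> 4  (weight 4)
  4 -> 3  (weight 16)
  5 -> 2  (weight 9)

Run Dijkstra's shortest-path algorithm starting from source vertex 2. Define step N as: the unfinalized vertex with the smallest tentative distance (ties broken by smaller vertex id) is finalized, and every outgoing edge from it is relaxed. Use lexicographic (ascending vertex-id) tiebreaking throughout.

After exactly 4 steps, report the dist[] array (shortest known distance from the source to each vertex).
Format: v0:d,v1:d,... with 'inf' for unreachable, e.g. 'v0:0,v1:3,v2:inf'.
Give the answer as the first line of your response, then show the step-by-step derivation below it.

v0:inf,v1:15,v2:0,v3:19,v4:4,v5:inf

step 1: dist = v0:inf,v1:15,v2:0,v3:inf,v4:4,v5:inf
step 2: dist = v0:inf,v1:15,v2:0,v3:20,v4:4,v5:inf
step 3: dist = v0:inf,v1:15,v2:0,v3:19,v4:4,v5:inf
step 4: dist = v0:inf,v1:15,v2:0,v3:19,v4:4,v5:inf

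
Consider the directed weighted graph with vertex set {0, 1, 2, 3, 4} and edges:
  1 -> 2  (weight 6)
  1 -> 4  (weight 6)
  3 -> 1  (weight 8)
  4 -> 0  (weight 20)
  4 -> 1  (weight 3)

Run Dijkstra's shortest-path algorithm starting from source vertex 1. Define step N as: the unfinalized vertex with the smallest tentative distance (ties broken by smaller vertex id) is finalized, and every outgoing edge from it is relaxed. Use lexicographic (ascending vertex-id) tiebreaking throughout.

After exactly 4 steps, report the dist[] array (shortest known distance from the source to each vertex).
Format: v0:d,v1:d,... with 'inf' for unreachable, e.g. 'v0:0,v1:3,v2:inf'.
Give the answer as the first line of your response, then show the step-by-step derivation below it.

v0:26,v1:0,v2:6,v3:inf,v4:6

step 1: dist = v0:inf,v1:0,v2:6,v3:inf,v4:6
step 2: dist = v0:inf,v1:0,v2:6,v3:inf,v4:6
step 3: dist = v0:26,v1:0,v2:6,v3:inf,v4:6
step 4: dist = v0:26,v1:0,v2:6,v3:inf,v4:6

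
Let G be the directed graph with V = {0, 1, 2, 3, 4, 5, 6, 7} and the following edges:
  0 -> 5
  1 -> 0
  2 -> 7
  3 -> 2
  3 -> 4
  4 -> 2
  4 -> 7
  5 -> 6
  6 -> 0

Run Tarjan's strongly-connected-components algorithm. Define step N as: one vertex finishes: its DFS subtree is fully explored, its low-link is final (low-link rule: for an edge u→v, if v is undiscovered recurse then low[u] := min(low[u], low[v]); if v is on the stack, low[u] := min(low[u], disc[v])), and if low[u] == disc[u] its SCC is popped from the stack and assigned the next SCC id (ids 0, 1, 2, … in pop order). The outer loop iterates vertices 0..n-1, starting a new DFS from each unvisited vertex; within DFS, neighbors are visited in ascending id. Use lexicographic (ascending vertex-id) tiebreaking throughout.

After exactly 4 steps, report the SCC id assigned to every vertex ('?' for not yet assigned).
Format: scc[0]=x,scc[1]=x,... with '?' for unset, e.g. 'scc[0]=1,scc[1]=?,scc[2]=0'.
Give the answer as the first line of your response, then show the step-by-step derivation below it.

scc[0]=0,scc[1]=1,scc[2]=?,scc[3]=?,scc[4]=?,scc[5]=0,scc[6]=0,scc[7]=?

step 1: low=(low[0]=0,low[1]=?,low[2]=?,low[3]=?,low[4]=?,low[5]=1,low[6]=0,low[7]=?); scc=(scc[0]=?,scc[1]=?,scc[2]=?,scc[3]=?,scc[4]=?,scc[5]=?,scc[6]=?,scc[7]=?)
step 2: low=(low[0]=0,low[1]=?,low[2]=?,low[3]=?,low[4]=?,low[5]=0,low[6]=0,low[7]=?); scc=(scc[0]=?,scc[1]=?,scc[2]=?,scc[3]=?,scc[4]=?,scc[5]=?,scc[6]=?,scc[7]=?)
step 3: low=(low[0]=0,low[1]=?,low[2]=?,low[3]=?,low[4]=?,low[5]=0,low[6]=0,low[7]=?); scc=(scc[0]=0,scc[1]=?,scc[2]=?,scc[3]=?,scc[4]=?,scc[5]=0,scc[6]=0,scc[7]=?)
step 4: low=(low[0]=0,low[1]=3,low[2]=?,low[3]=?,low[4]=?,low[5]=0,low[6]=0,low[7]=?); scc=(scc[0]=0,scc[1]=1,scc[2]=?,scc[3]=?,scc[4]=?,scc[5]=0,scc[6]=0,scc[7]=?)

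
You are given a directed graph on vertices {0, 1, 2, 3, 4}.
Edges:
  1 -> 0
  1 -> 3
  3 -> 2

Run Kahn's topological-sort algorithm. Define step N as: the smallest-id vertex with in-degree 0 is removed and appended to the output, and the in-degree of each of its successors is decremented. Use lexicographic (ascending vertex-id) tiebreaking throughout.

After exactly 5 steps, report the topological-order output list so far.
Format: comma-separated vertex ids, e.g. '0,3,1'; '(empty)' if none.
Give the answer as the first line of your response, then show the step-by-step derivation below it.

1,0,3,2,4

step 1: output 1; order=[1]; indeg=(0,0,1,0,0)
step 2: output 0; order=[1,0]; indeg=(0,0,1,0,0)
step 3: output 3; order=[1,0,3]; indeg=(0,0,0,0,0)
step 4: output 2; order=[1,0,3,2]; indeg=(0,0,0,0,0)
step 5: output 4; order=[1,0,3,2,4]; indeg=(0,0,0,0,0)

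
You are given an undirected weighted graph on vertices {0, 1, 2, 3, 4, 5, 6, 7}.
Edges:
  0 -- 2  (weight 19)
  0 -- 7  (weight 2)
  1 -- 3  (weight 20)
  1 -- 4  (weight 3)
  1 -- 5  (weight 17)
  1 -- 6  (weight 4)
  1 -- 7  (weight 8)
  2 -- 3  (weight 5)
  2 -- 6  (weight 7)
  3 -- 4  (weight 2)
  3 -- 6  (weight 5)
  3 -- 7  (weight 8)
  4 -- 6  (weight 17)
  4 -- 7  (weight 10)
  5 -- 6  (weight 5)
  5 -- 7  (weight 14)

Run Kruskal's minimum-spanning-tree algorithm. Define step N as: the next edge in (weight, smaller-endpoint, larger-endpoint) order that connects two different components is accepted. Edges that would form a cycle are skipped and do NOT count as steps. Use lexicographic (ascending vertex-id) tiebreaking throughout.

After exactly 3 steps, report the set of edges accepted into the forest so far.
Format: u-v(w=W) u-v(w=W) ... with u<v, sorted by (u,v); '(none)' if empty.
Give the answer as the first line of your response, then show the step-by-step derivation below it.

0-7(w=2) 1-4(w=3) 3-4(w=2)

step 1: add edge 0-7 (w=2); MST = {0-7(w=2)}
step 2: add edge 3-4 (w=2); MST = {0-7(w=2) 3-4(w=2)}
step 3: add edge 1-4 (w=3); MST = {0-7(w=2) 1-4(w=3) 3-4(w=2)}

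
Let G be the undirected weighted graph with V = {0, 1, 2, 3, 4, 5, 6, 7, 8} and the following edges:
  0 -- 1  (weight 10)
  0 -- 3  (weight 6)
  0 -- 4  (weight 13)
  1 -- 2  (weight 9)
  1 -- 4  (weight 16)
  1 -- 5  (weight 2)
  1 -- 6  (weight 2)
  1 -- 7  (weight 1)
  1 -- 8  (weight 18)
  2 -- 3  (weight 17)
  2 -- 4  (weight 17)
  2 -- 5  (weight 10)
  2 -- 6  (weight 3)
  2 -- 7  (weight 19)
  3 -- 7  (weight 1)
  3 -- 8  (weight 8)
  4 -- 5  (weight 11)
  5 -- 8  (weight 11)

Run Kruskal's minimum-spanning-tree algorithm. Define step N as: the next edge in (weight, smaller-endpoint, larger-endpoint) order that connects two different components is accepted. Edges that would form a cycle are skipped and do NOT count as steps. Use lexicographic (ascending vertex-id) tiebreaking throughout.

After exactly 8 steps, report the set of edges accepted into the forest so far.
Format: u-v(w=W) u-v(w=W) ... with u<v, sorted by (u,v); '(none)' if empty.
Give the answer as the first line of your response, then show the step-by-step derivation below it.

0-3(w=6) 1-5(w=2) 1-6(w=2) 1-7(w=1) 2-6(w=3) 3-7(w=1) 3-8(w=8) 4-5(w=11)

step 1: add edge 1-7 (w=1); MST = {1-7(w=1)}
step 2: add edge 3-7 (w=1); MST = {1-7(w=1) 3-7(w=1)}
step 3: add edge 1-5 (w=2); MST = {1-5(w=2) 1-7(w=1) 3-7(w=1)}
step 4: add edge 1-6 (w=2); MST = {1-5(w=2) 1-6(w=2) 1-7(w=1) 3-7(w=1)}
step 5: add edge 2-6 (w=3); MST = {1-5(w=2) 1-6(w=2) 1-7(w=1) 2-6(w=3) 3-7(w=1)}
step 6: add edge 0-3 (w=6); MST = {0-3(w=6) 1-5(w=2) 1-6(w=2) 1-7(w=1) 2-6(w=3) 3-7(w=1)}
step 7: add edge 3-8 (w=8); MST = {0-3(w=6) 1-5(w=2) 1-6(w=2) 1-7(w=1) 2-6(w=3) 3-7(w=1) 3-8(w=8)}
step 8: add edge 4-5 (w=11); MST = {0-3(w=6) 1-5(w=2) 1-6(w=2) 1-7(w=1) 2-6(w=3) 3-7(w=1) 3-8(w=8) 4-5(w=11)}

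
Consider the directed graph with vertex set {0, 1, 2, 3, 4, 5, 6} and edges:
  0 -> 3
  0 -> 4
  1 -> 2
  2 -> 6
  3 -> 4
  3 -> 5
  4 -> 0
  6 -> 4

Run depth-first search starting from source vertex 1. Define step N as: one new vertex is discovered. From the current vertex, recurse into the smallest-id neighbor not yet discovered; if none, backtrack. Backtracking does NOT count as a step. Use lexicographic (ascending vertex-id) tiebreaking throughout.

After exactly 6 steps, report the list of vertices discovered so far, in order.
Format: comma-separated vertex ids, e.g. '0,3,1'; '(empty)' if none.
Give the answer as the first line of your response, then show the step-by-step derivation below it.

1,2,6,4,0,3

step 1: discover 1; path=1; order=1
step 2: discover 2; path=1>2; order=1,2
step 3: discover 6; path=1>2>6; order=1,2,6
step 4: discover 4; path=1>2>6>4; order=1,2,6,4
step 5: discover 0; path=1>2>6>4>0; order=1,2,6,4,0
step 6: discover 3; path=1>2>6>4>0>3; order=1,2,6,4,0,3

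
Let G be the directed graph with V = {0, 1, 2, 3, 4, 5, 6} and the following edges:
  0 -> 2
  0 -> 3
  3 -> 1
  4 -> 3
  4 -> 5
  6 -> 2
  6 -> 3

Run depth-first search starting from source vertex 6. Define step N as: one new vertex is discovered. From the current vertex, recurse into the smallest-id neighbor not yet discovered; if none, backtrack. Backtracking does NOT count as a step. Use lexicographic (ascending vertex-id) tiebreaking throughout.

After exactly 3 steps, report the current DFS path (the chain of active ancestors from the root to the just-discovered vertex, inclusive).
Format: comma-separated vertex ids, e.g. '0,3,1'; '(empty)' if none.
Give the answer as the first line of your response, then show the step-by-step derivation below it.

6,3

step 1: discover 6; path=6; order=6
step 2: discover 2; path=6>2; order=6,2
step 3: discover 3; path=6>3; order=6,2,3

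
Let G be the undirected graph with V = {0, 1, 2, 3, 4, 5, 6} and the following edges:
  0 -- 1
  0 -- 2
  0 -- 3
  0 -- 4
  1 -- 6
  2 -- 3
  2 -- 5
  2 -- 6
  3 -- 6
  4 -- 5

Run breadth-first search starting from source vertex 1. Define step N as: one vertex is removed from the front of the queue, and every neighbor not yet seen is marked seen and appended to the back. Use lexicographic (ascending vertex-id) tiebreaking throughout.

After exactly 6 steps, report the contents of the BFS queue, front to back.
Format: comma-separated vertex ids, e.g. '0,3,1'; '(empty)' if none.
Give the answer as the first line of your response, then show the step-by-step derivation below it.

5

step 1: dequeue 1; queue=[0,6]; order=1
step 2: dequeue 0; queue=[6,2,3,4]; order=1,0
step 3: dequeue 6; queue=[2,3,4]; order=1,0,6
step 4: dequeue 2; queue=[3,4,5]; order=1,0,6,2
step 5: dequeue 3; queue=[4,5]; order=1,0,6,2,3
step 6: dequeue 4; queue=[5]; order=1,0,6,2,3,4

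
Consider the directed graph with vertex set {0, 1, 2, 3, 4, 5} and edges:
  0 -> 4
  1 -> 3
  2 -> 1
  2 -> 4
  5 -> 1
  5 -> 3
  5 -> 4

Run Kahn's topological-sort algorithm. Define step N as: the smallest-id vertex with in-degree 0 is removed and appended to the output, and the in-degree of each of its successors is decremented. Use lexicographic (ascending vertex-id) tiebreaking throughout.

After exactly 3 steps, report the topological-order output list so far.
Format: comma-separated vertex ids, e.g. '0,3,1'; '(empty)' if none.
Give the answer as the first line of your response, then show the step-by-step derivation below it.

0,2,5

step 1: output 0; order=[0]; indeg=(0,2,0,2,2,0)
step 2: output 2; order=[0,2]; indeg=(0,1,0,2,1,0)
step 3: output 5; order=[0,2,5]; indeg=(0,0,0,1,0,0)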